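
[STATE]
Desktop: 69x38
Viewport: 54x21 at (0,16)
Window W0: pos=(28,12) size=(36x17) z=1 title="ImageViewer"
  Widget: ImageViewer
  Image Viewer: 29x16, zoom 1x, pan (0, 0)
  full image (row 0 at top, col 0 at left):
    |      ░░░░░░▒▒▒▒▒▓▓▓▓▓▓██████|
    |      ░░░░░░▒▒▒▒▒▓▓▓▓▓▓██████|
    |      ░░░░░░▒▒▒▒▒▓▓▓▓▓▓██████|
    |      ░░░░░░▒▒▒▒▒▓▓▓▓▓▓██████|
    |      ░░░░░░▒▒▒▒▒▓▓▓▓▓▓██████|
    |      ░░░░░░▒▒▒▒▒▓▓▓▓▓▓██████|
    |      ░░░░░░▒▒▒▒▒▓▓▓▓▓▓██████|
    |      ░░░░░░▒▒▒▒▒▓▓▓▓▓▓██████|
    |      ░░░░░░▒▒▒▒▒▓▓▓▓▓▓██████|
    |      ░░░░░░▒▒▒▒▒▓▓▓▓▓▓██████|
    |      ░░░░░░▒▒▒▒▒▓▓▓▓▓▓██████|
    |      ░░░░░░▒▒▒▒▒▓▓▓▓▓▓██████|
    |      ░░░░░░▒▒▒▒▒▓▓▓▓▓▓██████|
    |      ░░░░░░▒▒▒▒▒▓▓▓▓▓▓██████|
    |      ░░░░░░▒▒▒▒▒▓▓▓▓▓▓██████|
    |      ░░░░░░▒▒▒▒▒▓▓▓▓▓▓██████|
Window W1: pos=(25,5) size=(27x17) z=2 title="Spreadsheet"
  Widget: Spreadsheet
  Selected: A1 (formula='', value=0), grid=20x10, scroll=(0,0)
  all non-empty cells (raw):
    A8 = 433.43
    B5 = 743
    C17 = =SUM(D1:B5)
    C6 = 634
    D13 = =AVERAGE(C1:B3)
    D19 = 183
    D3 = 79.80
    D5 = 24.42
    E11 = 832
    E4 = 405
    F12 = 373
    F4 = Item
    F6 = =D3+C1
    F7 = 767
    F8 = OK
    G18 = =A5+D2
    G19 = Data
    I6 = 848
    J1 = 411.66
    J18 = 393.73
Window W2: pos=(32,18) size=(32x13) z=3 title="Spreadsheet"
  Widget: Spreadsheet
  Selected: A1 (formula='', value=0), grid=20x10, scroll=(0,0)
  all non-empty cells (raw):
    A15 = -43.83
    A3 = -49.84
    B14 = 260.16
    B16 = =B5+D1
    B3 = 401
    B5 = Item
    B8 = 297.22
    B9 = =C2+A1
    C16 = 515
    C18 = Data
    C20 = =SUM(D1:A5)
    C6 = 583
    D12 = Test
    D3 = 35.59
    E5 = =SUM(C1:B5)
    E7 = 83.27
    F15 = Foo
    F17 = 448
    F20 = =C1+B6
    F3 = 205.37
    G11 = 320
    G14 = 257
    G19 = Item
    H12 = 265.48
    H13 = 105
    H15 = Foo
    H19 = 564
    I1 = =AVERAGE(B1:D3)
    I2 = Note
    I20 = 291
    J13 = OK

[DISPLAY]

                         ┃  6        0       0     ┃██
                         ┃  7        0       0     ┃██
                         ┃  8   ┏━━━━━━━━━━━━━━━━━━━━━
                         ┃  9   ┃ Spreadsheet         
                         ┃ 10   ┠─────────────────────
                         ┗━━━━━━┃A1:                  
                            ┃   ┃       A       B     
                            ┃   ┃---------------------
                            ┃   ┃  1      [0]       0 
                            ┃   ┃  2        0       0 
                            ┃   ┃  3   -49.84     401 
                            ┃   ┃  4        0       0 
                            ┗━━━┃  5        0Item     
                                ┃  6        0       0 
                                ┗━━━━━━━━━━━━━━━━━━━━━
                                                      
                                                      
                                                      
                                                      
                                                      
                                                      


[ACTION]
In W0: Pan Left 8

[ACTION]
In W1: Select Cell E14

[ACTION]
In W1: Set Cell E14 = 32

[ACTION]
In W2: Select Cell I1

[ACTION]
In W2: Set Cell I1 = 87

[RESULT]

                         ┃  6        0       0     ┃██
                         ┃  7        0       0     ┃██
                         ┃  8   ┏━━━━━━━━━━━━━━━━━━━━━
                         ┃  9   ┃ Spreadsheet         
                         ┃ 10   ┠─────────────────────
                         ┗━━━━━━┃I1: 87               
                            ┃   ┃       A       B     
                            ┃   ┃---------------------
                            ┃   ┃  1        0       0 
                            ┃   ┃  2        0       0 
                            ┃   ┃  3   -49.84     401 
                            ┃   ┃  4        0       0 
                            ┗━━━┃  5        0Item     
                                ┃  6        0       0 
                                ┗━━━━━━━━━━━━━━━━━━━━━
                                                      
                                                      
                                                      
                                                      
                                                      
                                                      


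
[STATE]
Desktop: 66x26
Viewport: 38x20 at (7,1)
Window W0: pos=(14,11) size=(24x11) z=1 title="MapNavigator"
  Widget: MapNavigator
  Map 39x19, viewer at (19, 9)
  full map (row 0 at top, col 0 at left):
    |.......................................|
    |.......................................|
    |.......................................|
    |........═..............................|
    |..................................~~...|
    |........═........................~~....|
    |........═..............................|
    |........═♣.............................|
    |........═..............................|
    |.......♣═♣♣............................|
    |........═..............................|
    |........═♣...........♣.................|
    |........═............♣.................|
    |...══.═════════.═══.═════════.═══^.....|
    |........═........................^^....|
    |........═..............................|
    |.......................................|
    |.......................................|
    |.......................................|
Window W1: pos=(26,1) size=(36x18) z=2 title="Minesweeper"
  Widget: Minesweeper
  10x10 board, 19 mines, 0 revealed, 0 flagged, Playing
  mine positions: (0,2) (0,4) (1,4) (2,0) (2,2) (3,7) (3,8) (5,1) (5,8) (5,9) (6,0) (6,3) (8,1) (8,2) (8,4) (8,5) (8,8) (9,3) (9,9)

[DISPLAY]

                   ┏━━━━━━━━━━━━━━━━━━
                   ┃ Minesweeper      
                   ┠──────────────────
                   ┃■■■■■■■■■■        
                   ┃■■■■■■■■■■        
                   ┃■■■■■■■■■■        
                   ┃■■■■■■■■■■        
                   ┃■■■■■■■■■■        
                   ┃■■■■■■■■■■        
                   ┃■■■■■■■■■■        
       ┏━━━━━━━━━━━┃■■■■■■■■■■        
       ┃ MapNavigat┃■■■■■■■■■■        
       ┠───────────┃■■■■■■■■■■        
       ┃═..........┃                  
       ┃═♣.........┃                  
       ┃═..........┃                  
       ┃═♣♣........┃                  
       ┃═..........┗━━━━━━━━━━━━━━━━━━
       ┃═♣...........♣........┃       
       ┃═............♣........┃       


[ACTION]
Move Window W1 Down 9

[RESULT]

                                      
                                      
                                      
                                      
                                      
                                      
                                      
                   ┏━━━━━━━━━━━━━━━━━━
                   ┃ Minesweeper      
                   ┠──────────────────
       ┏━━━━━━━━━━━┃■■■■■■■■■■        
       ┃ MapNavigat┃■■■■■■■■■■        
       ┠───────────┃■■■■■■■■■■        
       ┃═..........┃■■■■■■■■■■        
       ┃═♣.........┃■■■■■■■■■■        
       ┃═..........┃■■■■■■■■■■        
       ┃═♣♣........┃■■■■■■■■■■        
       ┃═..........┃■■■■■■■■■■        
       ┃═♣.........┃■■■■■■■■■■        
       ┃═..........┃■■■■■■■■■■        


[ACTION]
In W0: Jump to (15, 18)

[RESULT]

                                      
                                      
                                      
                                      
                                      
                                      
                                      
                   ┏━━━━━━━━━━━━━━━━━━
                   ┃ Minesweeper      
                   ┠──────────────────
       ┏━━━━━━━━━━━┃■■■■■■■■■■        
       ┃ MapNavigat┃■■■■■■■■■■        
       ┠───────────┃■■■■■■■■■■        
       ┃....═......┃■■■■■■■■■■        
       ┃...........┃■■■■■■■■■■        
       ┃...........┃■■■■■■■■■■        
       ┃...........┃■■■■■■■■■■        
       ┃           ┃■■■■■■■■■■        
       ┃           ┃■■■■■■■■■■        
       ┃           ┃■■■■■■■■■■        


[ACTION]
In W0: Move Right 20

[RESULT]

                                      
                                      
                                      
                                      
                                      
                                      
                                      
                   ┏━━━━━━━━━━━━━━━━━━
                   ┃ Minesweeper      
                   ┠──────────────────
       ┏━━━━━━━━━━━┃■■■■■■■■■■        
       ┃ MapNavigat┃■■■■■■■■■■        
       ┠───────────┃■■■■■■■■■■        
       ┃...........┃■■■■■■■■■■        
       ┃...........┃■■■■■■■■■■        
       ┃...........┃■■■■■■■■■■        
       ┃...........┃■■■■■■■■■■        
       ┃           ┃■■■■■■■■■■        
       ┃           ┃■■■■■■■■■■        
       ┃           ┃■■■■■■■■■■        


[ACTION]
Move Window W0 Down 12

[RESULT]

                                      
                                      
                                      
                                      
                                      
                                      
                                      
                   ┏━━━━━━━━━━━━━━━━━━
                   ┃ Minesweeper      
                   ┠──────────────────
                   ┃■■■■■■■■■■        
                   ┃■■■■■■■■■■        
                   ┃■■■■■■■■■■        
                   ┃■■■■■■■■■■        
       ┏━━━━━━━━━━━┃■■■■■■■■■■        
       ┃ MapNavigat┃■■■■■■■■■■        
       ┠───────────┃■■■■■■■■■■        
       ┃...........┃■■■■■■■■■■        
       ┃...........┃■■■■■■■■■■        
       ┃...........┃■■■■■■■■■■        


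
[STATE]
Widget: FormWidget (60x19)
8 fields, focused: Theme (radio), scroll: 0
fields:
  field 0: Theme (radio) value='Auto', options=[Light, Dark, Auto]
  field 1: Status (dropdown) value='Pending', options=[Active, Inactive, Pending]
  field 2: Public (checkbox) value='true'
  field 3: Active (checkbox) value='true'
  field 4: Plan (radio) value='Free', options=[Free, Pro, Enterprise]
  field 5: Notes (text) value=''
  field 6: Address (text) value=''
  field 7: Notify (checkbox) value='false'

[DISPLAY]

> Theme:      ( ) Light  ( ) Dark  (●) Auto                 
  Status:     [Pending                                    ▼]
  Public:     [x]                                           
  Active:     [x]                                           
  Plan:       (●) Free  ( ) Pro  ( ) Enterprise             
  Notes:      [                                            ]
  Address:    [                                            ]
  Notify:     [ ]                                           
                                                            
                                                            
                                                            
                                                            
                                                            
                                                            
                                                            
                                                            
                                                            
                                                            
                                                            


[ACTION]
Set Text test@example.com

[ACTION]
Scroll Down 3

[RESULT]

  Active:     [x]                                           
  Plan:       (●) Free  ( ) Pro  ( ) Enterprise             
  Notes:      [                                            ]
  Address:    [                                            ]
  Notify:     [ ]                                           
                                                            
                                                            
                                                            
                                                            
                                                            
                                                            
                                                            
                                                            
                                                            
                                                            
                                                            
                                                            
                                                            
                                                            


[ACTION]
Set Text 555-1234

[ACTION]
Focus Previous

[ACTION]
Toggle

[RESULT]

  Active:     [x]                                           
  Plan:       (●) Free  ( ) Pro  ( ) Enterprise             
  Notes:      [                                            ]
  Address:    [                                            ]
> Notify:     [x]                                           
                                                            
                                                            
                                                            
                                                            
                                                            
                                                            
                                                            
                                                            
                                                            
                                                            
                                                            
                                                            
                                                            
                                                            


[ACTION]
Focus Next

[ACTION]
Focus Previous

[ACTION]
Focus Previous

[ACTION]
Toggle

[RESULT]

  Active:     [x]                                           
  Plan:       (●) Free  ( ) Pro  ( ) Enterprise             
  Notes:      [                                            ]
> Address:    [                                            ]
  Notify:     [x]                                           
                                                            
                                                            
                                                            
                                                            
                                                            
                                                            
                                                            
                                                            
                                                            
                                                            
                                                            
                                                            
                                                            
                                                            


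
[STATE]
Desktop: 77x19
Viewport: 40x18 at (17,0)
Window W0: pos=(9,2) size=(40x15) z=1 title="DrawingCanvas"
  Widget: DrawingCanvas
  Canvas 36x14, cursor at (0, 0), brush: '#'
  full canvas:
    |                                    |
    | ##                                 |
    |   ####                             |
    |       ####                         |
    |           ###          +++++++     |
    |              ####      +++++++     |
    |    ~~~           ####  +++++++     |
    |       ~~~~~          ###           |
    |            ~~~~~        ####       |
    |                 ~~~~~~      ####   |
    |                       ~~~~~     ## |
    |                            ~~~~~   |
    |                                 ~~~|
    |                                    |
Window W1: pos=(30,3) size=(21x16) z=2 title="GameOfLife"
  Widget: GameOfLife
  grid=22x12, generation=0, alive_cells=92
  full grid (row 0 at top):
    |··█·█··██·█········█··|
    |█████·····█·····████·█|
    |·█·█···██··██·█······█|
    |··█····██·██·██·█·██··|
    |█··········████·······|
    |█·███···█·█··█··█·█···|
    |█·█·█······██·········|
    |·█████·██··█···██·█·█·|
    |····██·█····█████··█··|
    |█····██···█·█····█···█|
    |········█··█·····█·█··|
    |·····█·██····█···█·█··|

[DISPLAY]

                                        
                                        
━━━━━━━━━━━━━━━━━━━━━━━━━━━━━━━┓        
gCanvas      ┏━━━━━━━━━━━━━━━━━━━┓      
─────────────┃ GameOfLife        ┃      
             ┠───────────────────┨      
             ┃Gen: 0             ┃      
             ┃·█·█··██·█········█┃      
####         ┃████·····█·····████┃      
    ###      ┃█·█···██··██·█·····┃      
       ####  ┃·█····██·██·██·█·██┃      
           ##┃··········████·····┃      
~~~~~        ┃·███···█·█··█··█·█·┃      
     ~~~~~   ┃·█·█······██·······┃      
          ~~~┃█████·██··█···██·█·┃      
             ┃···██·█····█████··█┃      
━━━━━━━━━━━━━┃····██···█·█····█··┃      
             ┃·······█··█·····█·█┃      


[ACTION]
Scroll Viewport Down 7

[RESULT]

                                        
━━━━━━━━━━━━━━━━━━━━━━━━━━━━━━━┓        
gCanvas      ┏━━━━━━━━━━━━━━━━━━━┓      
─────────────┃ GameOfLife        ┃      
             ┠───────────────────┨      
             ┃Gen: 0             ┃      
             ┃·█·█··██·█········█┃      
####         ┃████·····█·····████┃      
    ###      ┃█·█···██··██·█·····┃      
       ####  ┃·█····██·██·██·█·██┃      
           ##┃··········████·····┃      
~~~~~        ┃·███···█·█··█··█·█·┃      
     ~~~~~   ┃·█·█······██·······┃      
          ~~~┃█████·██··█···██·█·┃      
             ┃···██·█····█████··█┃      
━━━━━━━━━━━━━┃····██···█·█····█··┃      
             ┃·······█··█·····█·█┃      
             ┗━━━━━━━━━━━━━━━━━━━┛      


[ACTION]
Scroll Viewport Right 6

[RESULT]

                                        
━━━━━━━━━━━━━━━━━━━━━━━━━┓              
s      ┏━━━━━━━━━━━━━━━━━━━┓            
───────┃ GameOfLife        ┃            
       ┠───────────────────┨            
       ┃Gen: 0             ┃            
       ┃·█·█··██·█········█┃            
       ┃████·····█·····████┃            
#      ┃█·█···██··██·█·····┃            
 ####  ┃·█····██·██·██·█·██┃            
     ##┃··········████·····┃            
       ┃·███···█·█··█··█·█·┃            
~~~~   ┃·█·█······██·······┃            
    ~~~┃█████·██··█···██·█·┃            
       ┃···██·█····█████··█┃            
━━━━━━━┃····██···█·█····█··┃            
       ┃·······█··█·····█·█┃            
       ┗━━━━━━━━━━━━━━━━━━━┛            


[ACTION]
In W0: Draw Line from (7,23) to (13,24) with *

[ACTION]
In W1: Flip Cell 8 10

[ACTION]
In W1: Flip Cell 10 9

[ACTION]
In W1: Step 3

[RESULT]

                                        
━━━━━━━━━━━━━━━━━━━━━━━━━┓              
s      ┏━━━━━━━━━━━━━━━━━━━┓            
───────┃ GameOfLife        ┃            
       ┠───────────────────┨            
       ┃Gen: 3             ┃            
       ┃···█···········██·█┃            
       ┃·███···███·····█···┃            
#      ┃··█·██████·····████┃            
 ####  ┃█·█··██··██········┃            
     ##┃█··················┃            
       ┃█·█···········█··██┃            
~~~~   ┃·██··········█····█┃            
    ~~~┃···█·█······██···█·┃            
       ┃███·██·······█··█··┃            
━━━━━━━┃·█···█····██····█··┃            
       ┃···███·····██·█·█··┃            
       ┗━━━━━━━━━━━━━━━━━━━┛            


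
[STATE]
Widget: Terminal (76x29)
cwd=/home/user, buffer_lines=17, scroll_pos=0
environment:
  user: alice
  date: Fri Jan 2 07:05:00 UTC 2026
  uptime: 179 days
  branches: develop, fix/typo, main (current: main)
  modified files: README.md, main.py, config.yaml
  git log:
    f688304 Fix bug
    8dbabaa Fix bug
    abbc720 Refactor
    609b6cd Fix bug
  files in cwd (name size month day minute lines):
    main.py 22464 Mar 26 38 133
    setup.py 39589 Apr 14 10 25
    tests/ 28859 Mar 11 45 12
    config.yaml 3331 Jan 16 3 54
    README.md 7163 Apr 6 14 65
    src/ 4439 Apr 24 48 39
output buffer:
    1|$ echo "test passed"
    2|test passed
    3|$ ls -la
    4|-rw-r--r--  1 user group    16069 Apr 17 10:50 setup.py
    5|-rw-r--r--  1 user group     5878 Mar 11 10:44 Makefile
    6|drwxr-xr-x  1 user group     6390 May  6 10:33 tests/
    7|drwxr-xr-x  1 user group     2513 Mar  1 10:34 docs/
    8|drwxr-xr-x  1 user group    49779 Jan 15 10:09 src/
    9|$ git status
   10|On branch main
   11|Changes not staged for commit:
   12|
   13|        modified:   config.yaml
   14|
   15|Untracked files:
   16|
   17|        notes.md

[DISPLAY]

$ echo "test passed"                                                        
test passed                                                                 
$ ls -la                                                                    
-rw-r--r--  1 user group    16069 Apr 17 10:50 setup.py                     
-rw-r--r--  1 user group     5878 Mar 11 10:44 Makefile                     
drwxr-xr-x  1 user group     6390 May  6 10:33 tests/                       
drwxr-xr-x  1 user group     2513 Mar  1 10:34 docs/                        
drwxr-xr-x  1 user group    49779 Jan 15 10:09 src/                         
$ git status                                                                
On branch main                                                              
Changes not staged for commit:                                              
                                                                            
        modified:   config.yaml                                             
                                                                            
Untracked files:                                                            
                                                                            
        notes.md                                                            
$ █                                                                         
                                                                            
                                                                            
                                                                            
                                                                            
                                                                            
                                                                            
                                                                            
                                                                            
                                                                            
                                                                            
                                                                            


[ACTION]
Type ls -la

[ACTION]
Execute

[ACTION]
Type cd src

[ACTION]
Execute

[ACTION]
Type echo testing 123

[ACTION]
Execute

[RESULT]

$ echo "test passed"                                                        
test passed                                                                 
$ ls -la                                                                    
-rw-r--r--  1 user group    16069 Apr 17 10:50 setup.py                     
-rw-r--r--  1 user group     5878 Mar 11 10:44 Makefile                     
drwxr-xr-x  1 user group     6390 May  6 10:33 tests/                       
drwxr-xr-x  1 user group     2513 Mar  1 10:34 docs/                        
drwxr-xr-x  1 user group    49779 Jan 15 10:09 src/                         
$ git status                                                                
On branch main                                                              
Changes not staged for commit:                                              
                                                                            
        modified:   config.yaml                                             
                                                                            
Untracked files:                                                            
                                                                            
        notes.md                                                            
$ ls -la                                                                    
-rw-r--r--  1 alice group    22464 Mar 26 10:38 main.py                     
-rw-r--r--  1 alice group    39589 Apr 14 10:10 setup.py                    
drwxr-xr-x  1 alice group    28859 Mar 11 10:45 tests/                      
-rw-r--r--  1 alice group     3331 Jan 16 10:03 config.yaml                 
-rw-r--r--  1 alice group     7163 Apr  6 10:14 README.md                   
drwxr-xr-x  1 alice group     4439 Apr 24 10:48 src/                        
$ cd src                                                                    
                                                                            
$ echo testing 123                                                          
testing 123                                                                 
$ █                                                                         


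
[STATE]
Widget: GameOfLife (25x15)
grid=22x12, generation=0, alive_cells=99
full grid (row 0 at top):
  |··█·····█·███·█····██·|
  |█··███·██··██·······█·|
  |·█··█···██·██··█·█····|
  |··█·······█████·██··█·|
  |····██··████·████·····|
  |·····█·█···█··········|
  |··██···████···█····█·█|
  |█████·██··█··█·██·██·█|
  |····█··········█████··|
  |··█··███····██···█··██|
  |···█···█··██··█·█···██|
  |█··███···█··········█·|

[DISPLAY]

Gen: 0                   
··█·····█·███·█····██·   
█··███·██··██·······█·   
·█··█···██·██··█·█····   
··█·······█████·██··█·   
····██··████·████·····   
·····█·█···█··········   
··██···████···█····█·█   
█████·██··█··█·██·██·█   
····█··········█████··   
··█··███····██···█··██   
···█···█··██··█·█···██   
█··███···█··········█·   
                         
                         


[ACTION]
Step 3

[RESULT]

Gen: 3                   
······████········█·█·   
·················██·█·   
·██···········███·····   
···············█··█···   
·······██··██·········   
······█··█·█······█···   
······██·█·······█····   
·······█·██·██········   
········█·██··········   
······█···█···········   
·██·██··············██   
··██······██··········   
                         
                         


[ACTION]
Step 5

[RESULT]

Gen: 8                   
·······██·········█···   
······█··█···█····█···   
······██···████··█·█··   
······██···█·██·······   
······█····█·█········   
······██···█·█········   
·········█····██······   
······█····█··········   
·····██···············   
·····█····█···········   
········███···········   
······················   
                         
                         


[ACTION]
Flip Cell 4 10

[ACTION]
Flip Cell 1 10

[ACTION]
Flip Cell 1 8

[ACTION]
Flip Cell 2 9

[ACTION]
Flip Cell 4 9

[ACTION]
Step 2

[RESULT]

Gen: 10                  
·······█··········█···   
······███████····███··   
·····██··█·██····███··   
····███·██··█·········   
·····█················   
·····█···█·█·██·······   
·········█████········   
······················   
····█··█··············   
·····██··██···········   
·········██···········   
·········██···········   
                         
                         


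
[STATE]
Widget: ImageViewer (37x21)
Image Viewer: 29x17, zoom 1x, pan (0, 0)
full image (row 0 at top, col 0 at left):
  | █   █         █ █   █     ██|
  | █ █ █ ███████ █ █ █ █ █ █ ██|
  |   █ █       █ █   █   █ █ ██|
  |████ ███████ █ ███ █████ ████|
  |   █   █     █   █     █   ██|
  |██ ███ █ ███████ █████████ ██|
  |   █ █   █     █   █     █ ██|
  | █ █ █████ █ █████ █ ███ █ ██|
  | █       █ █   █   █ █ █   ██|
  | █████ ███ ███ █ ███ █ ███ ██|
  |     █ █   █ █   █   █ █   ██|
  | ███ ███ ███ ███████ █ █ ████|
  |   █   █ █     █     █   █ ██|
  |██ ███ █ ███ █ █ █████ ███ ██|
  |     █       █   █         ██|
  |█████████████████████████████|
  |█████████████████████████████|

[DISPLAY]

 █   █         █ █   █     ██        
 █ █ █ ███████ █ █ █ █ █ █ ██        
   █ █       █ █   █   █ █ ██        
████ ███████ █ ███ █████ ████        
   █   █     █   █     █   ██        
██ ███ █ ███████ █████████ ██        
   █ █   █     █   █     █ ██        
 █ █ █████ █ █████ █ ███ █ ██        
 █       █ █   █   █ █ █   ██        
 █████ ███ ███ █ ███ █ ███ ██        
     █ █   █ █   █   █ █   ██        
 ███ ███ ███ ███████ █ █ ████        
   █   █ █     █     █   █ ██        
██ ███ █ ███ █ █ █████ ███ ██        
     █       █   █         ██        
█████████████████████████████        
█████████████████████████████        
                                     
                                     
                                     
                                     


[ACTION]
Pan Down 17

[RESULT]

                                     
                                     
                                     
                                     
                                     
                                     
                                     
                                     
                                     
                                     
                                     
                                     
                                     
                                     
                                     
                                     
                                     
                                     
                                     
                                     
                                     


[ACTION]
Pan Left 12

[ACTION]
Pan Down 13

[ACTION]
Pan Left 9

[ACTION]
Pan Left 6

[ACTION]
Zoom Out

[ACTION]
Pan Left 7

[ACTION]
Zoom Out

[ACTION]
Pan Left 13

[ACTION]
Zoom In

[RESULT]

█████████████████████████████████████
█████████████████████████████████████
█████████████████████████████████████
█████████████████████████████████████
                                     
                                     
                                     
                                     
                                     
                                     
                                     
                                     
                                     
                                     
                                     
                                     
                                     
                                     
                                     
                                     
                                     


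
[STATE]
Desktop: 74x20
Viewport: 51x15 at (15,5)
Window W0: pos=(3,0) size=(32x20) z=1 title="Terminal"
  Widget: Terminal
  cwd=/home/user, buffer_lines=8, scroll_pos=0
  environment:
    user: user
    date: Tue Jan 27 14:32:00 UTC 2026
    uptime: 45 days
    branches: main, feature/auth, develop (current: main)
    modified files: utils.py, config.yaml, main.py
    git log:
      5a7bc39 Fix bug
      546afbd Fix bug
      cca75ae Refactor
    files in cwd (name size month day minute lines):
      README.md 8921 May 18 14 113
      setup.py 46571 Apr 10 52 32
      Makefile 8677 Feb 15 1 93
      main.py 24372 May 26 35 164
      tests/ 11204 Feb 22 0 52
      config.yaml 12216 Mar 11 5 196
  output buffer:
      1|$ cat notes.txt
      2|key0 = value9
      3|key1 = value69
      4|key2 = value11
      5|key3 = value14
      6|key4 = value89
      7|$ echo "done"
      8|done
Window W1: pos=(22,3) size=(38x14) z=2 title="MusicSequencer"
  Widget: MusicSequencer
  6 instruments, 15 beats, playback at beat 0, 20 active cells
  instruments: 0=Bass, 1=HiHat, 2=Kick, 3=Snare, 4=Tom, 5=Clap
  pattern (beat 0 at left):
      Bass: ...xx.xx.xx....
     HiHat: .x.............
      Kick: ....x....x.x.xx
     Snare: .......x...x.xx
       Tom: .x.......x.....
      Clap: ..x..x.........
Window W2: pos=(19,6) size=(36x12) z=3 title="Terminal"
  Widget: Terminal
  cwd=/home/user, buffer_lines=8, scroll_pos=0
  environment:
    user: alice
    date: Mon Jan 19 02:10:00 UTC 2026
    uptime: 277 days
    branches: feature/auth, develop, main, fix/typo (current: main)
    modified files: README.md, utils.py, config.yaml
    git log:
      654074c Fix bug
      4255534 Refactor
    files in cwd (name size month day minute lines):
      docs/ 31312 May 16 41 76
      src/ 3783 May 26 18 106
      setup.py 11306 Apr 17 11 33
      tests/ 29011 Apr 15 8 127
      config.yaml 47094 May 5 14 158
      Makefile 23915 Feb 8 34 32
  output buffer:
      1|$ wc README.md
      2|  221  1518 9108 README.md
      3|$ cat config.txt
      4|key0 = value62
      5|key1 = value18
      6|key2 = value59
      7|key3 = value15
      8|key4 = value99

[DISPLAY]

e69    ┠────────────────────────────────────┨      
e11 ┏━━━━━━━━━━━━━━━━━━━━━━━━━━━━━━━━━━┓    ┃      
e14 ┃ Terminal                         ┃    ┃      
e89 ┠──────────────────────────────────┨    ┃      
e"  ┃$ wc README.md                    ┃    ┃      
    ┃  221  1518 9108 README.md        ┃    ┃      
    ┃$ cat config.txt                  ┃    ┃      
    ┃key0 = value62                    ┃    ┃      
    ┃key1 = value18                    ┃    ┃      
    ┃key2 = value59                    ┃    ┃      
    ┃key3 = value15                    ┃    ┃      
    ┃key4 = value99                    ┃━━━━┛      
    ┗━━━━━━━━━━━━━━━━━━━━━━━━━━━━━━━━━━┛           
                   ┃                               
━━━━━━━━━━━━━━━━━━━┛                               


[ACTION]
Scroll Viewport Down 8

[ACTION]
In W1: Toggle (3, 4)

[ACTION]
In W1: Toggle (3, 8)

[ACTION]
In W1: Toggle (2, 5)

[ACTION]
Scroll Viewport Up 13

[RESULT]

━━━━━━━━━━━━━━━━━━━┓                               
                   ┃                               
───────────────────┨                               
.txt   ┏━━━━━━━━━━━━━━━━━━━━━━━━━━━━━━━━━━━━┓      
e9     ┃ MusicSequencer                     ┃      
e69    ┠────────────────────────────────────┨      
e11 ┏━━━━━━━━━━━━━━━━━━━━━━━━━━━━━━━━━━┓    ┃      
e14 ┃ Terminal                         ┃    ┃      
e89 ┠──────────────────────────────────┨    ┃      
e"  ┃$ wc README.md                    ┃    ┃      
    ┃  221  1518 9108 README.md        ┃    ┃      
    ┃$ cat config.txt                  ┃    ┃      
    ┃key0 = value62                    ┃    ┃      
    ┃key1 = value18                    ┃    ┃      
    ┃key2 = value59                    ┃    ┃      
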